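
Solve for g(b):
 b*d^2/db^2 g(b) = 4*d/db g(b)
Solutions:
 g(b) = C1 + C2*b^5


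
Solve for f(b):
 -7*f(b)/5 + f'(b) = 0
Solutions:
 f(b) = C1*exp(7*b/5)


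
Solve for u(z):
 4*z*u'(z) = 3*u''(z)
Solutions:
 u(z) = C1 + C2*erfi(sqrt(6)*z/3)


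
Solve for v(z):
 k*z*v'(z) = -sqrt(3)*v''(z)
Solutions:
 v(z) = Piecewise((-sqrt(2)*3^(1/4)*sqrt(pi)*C1*erf(sqrt(2)*3^(3/4)*sqrt(k)*z/6)/(2*sqrt(k)) - C2, (k > 0) | (k < 0)), (-C1*z - C2, True))


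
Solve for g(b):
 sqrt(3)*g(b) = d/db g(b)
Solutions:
 g(b) = C1*exp(sqrt(3)*b)


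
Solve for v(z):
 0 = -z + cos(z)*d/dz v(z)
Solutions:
 v(z) = C1 + Integral(z/cos(z), z)


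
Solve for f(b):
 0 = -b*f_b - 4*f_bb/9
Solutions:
 f(b) = C1 + C2*erf(3*sqrt(2)*b/4)


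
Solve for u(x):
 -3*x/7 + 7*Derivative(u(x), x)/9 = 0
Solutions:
 u(x) = C1 + 27*x^2/98


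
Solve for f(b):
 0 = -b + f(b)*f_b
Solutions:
 f(b) = -sqrt(C1 + b^2)
 f(b) = sqrt(C1 + b^2)


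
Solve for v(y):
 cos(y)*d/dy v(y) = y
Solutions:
 v(y) = C1 + Integral(y/cos(y), y)


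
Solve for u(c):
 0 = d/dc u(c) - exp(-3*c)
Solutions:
 u(c) = C1 - exp(-3*c)/3


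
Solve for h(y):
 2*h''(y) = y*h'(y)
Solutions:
 h(y) = C1 + C2*erfi(y/2)


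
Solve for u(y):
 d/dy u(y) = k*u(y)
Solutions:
 u(y) = C1*exp(k*y)


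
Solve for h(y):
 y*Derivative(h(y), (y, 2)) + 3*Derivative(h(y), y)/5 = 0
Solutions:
 h(y) = C1 + C2*y^(2/5)


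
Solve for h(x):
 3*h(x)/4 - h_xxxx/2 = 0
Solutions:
 h(x) = C1*exp(-2^(3/4)*3^(1/4)*x/2) + C2*exp(2^(3/4)*3^(1/4)*x/2) + C3*sin(2^(3/4)*3^(1/4)*x/2) + C4*cos(2^(3/4)*3^(1/4)*x/2)


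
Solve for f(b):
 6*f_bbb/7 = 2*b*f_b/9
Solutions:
 f(b) = C1 + Integral(C2*airyai(7^(1/3)*b/3) + C3*airybi(7^(1/3)*b/3), b)


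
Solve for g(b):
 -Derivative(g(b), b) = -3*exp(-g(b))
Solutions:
 g(b) = log(C1 + 3*b)


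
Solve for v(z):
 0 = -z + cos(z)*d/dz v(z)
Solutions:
 v(z) = C1 + Integral(z/cos(z), z)


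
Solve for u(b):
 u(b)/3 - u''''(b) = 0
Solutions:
 u(b) = C1*exp(-3^(3/4)*b/3) + C2*exp(3^(3/4)*b/3) + C3*sin(3^(3/4)*b/3) + C4*cos(3^(3/4)*b/3)


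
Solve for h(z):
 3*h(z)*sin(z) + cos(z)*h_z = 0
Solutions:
 h(z) = C1*cos(z)^3


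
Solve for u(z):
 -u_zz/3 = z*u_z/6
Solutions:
 u(z) = C1 + C2*erf(z/2)


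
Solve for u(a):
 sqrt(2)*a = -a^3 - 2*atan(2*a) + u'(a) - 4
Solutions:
 u(a) = C1 + a^4/4 + sqrt(2)*a^2/2 + 2*a*atan(2*a) + 4*a - log(4*a^2 + 1)/2


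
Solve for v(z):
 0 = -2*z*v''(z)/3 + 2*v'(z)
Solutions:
 v(z) = C1 + C2*z^4


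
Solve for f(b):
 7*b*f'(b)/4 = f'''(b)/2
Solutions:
 f(b) = C1 + Integral(C2*airyai(2^(2/3)*7^(1/3)*b/2) + C3*airybi(2^(2/3)*7^(1/3)*b/2), b)


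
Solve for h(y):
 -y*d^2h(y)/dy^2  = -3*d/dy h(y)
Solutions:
 h(y) = C1 + C2*y^4


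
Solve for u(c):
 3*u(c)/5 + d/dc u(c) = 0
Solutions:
 u(c) = C1*exp(-3*c/5)


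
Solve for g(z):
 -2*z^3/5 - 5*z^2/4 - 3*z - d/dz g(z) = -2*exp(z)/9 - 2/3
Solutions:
 g(z) = C1 - z^4/10 - 5*z^3/12 - 3*z^2/2 + 2*z/3 + 2*exp(z)/9


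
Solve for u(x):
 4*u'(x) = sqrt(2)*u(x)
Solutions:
 u(x) = C1*exp(sqrt(2)*x/4)


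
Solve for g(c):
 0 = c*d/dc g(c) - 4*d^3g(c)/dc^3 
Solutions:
 g(c) = C1 + Integral(C2*airyai(2^(1/3)*c/2) + C3*airybi(2^(1/3)*c/2), c)


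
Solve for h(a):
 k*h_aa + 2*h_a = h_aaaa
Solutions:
 h(a) = C1 + C2*exp(a*(k/(3*(sqrt(1 - k^3/27) + 1)^(1/3)) + (sqrt(1 - k^3/27) + 1)^(1/3))) + C3*exp(a*(4*k/((-1 + sqrt(3)*I)*(sqrt(1 - k^3/27) + 1)^(1/3)) - 3*(sqrt(1 - k^3/27) + 1)^(1/3) + 3*sqrt(3)*I*(sqrt(1 - k^3/27) + 1)^(1/3))/6) + C4*exp(-a*(4*k/((1 + sqrt(3)*I)*(sqrt(1 - k^3/27) + 1)^(1/3)) + 3*(sqrt(1 - k^3/27) + 1)^(1/3) + 3*sqrt(3)*I*(sqrt(1 - k^3/27) + 1)^(1/3))/6)


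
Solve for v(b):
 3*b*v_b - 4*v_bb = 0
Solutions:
 v(b) = C1 + C2*erfi(sqrt(6)*b/4)


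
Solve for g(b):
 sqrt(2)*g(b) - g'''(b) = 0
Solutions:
 g(b) = C3*exp(2^(1/6)*b) + (C1*sin(2^(1/6)*sqrt(3)*b/2) + C2*cos(2^(1/6)*sqrt(3)*b/2))*exp(-2^(1/6)*b/2)


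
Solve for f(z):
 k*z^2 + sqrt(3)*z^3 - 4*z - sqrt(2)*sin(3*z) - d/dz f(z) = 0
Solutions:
 f(z) = C1 + k*z^3/3 + sqrt(3)*z^4/4 - 2*z^2 + sqrt(2)*cos(3*z)/3


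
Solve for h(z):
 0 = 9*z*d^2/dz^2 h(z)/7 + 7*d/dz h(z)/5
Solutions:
 h(z) = C1 + C2/z^(4/45)


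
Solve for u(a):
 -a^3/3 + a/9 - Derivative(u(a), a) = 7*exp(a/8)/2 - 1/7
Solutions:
 u(a) = C1 - a^4/12 + a^2/18 + a/7 - 28*exp(a/8)


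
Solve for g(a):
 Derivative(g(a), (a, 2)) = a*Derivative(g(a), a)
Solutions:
 g(a) = C1 + C2*erfi(sqrt(2)*a/2)


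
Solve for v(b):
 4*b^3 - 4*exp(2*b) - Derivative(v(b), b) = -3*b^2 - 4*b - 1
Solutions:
 v(b) = C1 + b^4 + b^3 + 2*b^2 + b - 2*exp(2*b)


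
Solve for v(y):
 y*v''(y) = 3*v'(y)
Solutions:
 v(y) = C1 + C2*y^4


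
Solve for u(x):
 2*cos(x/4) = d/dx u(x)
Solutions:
 u(x) = C1 + 8*sin(x/4)


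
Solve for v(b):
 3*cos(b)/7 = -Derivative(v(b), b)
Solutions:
 v(b) = C1 - 3*sin(b)/7


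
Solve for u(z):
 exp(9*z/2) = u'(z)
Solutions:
 u(z) = C1 + 2*exp(9*z/2)/9


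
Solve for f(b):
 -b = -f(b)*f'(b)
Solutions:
 f(b) = -sqrt(C1 + b^2)
 f(b) = sqrt(C1 + b^2)


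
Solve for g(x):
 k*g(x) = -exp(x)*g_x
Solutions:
 g(x) = C1*exp(k*exp(-x))


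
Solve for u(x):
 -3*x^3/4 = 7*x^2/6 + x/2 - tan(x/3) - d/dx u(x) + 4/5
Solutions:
 u(x) = C1 + 3*x^4/16 + 7*x^3/18 + x^2/4 + 4*x/5 + 3*log(cos(x/3))


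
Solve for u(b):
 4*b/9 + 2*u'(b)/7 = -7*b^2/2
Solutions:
 u(b) = C1 - 49*b^3/12 - 7*b^2/9


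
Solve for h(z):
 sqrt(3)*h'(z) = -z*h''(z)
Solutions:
 h(z) = C1 + C2*z^(1 - sqrt(3))


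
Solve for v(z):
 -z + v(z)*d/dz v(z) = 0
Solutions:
 v(z) = -sqrt(C1 + z^2)
 v(z) = sqrt(C1 + z^2)


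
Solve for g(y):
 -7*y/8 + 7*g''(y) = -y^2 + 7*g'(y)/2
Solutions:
 g(y) = C1 + C2*exp(y/2) + 2*y^3/21 + 25*y^2/56 + 25*y/14


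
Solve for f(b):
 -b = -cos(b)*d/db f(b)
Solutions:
 f(b) = C1 + Integral(b/cos(b), b)


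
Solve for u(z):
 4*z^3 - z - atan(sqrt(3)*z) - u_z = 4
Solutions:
 u(z) = C1 + z^4 - z^2/2 - z*atan(sqrt(3)*z) - 4*z + sqrt(3)*log(3*z^2 + 1)/6


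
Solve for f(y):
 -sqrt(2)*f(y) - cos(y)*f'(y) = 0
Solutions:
 f(y) = C1*(sin(y) - 1)^(sqrt(2)/2)/(sin(y) + 1)^(sqrt(2)/2)


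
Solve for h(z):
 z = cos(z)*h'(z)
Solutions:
 h(z) = C1 + Integral(z/cos(z), z)


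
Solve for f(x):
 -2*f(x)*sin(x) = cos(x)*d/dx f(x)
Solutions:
 f(x) = C1*cos(x)^2


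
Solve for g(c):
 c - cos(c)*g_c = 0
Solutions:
 g(c) = C1 + Integral(c/cos(c), c)


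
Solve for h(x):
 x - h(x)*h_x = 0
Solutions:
 h(x) = -sqrt(C1 + x^2)
 h(x) = sqrt(C1 + x^2)


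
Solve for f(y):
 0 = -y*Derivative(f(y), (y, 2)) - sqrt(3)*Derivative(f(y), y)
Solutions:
 f(y) = C1 + C2*y^(1 - sqrt(3))


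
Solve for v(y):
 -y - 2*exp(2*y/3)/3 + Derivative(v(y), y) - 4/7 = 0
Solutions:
 v(y) = C1 + y^2/2 + 4*y/7 + exp(2*y/3)


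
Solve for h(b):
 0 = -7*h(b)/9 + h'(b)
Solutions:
 h(b) = C1*exp(7*b/9)


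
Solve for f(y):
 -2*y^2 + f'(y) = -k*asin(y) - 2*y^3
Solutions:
 f(y) = C1 - k*(y*asin(y) + sqrt(1 - y^2)) - y^4/2 + 2*y^3/3


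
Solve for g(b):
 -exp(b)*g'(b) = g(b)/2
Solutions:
 g(b) = C1*exp(exp(-b)/2)


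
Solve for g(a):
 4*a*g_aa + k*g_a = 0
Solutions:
 g(a) = C1 + a^(1 - re(k)/4)*(C2*sin(log(a)*Abs(im(k))/4) + C3*cos(log(a)*im(k)/4))


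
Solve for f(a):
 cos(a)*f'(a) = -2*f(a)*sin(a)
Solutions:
 f(a) = C1*cos(a)^2


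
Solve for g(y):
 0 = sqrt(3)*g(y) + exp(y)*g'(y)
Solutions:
 g(y) = C1*exp(sqrt(3)*exp(-y))


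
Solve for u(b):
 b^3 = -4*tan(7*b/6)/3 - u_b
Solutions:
 u(b) = C1 - b^4/4 + 8*log(cos(7*b/6))/7


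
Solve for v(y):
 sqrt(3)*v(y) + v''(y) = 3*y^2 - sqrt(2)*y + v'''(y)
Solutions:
 v(y) = C1*exp(y*(-2^(2/3)*(2 + 27*sqrt(3) + sqrt(-4 + (2 + 27*sqrt(3))^2))^(1/3) - 2*2^(1/3)/(2 + 27*sqrt(3) + sqrt(-4 + (2 + 27*sqrt(3))^2))^(1/3) + 4)/12)*sin(2^(1/3)*sqrt(3)*y*(-2^(1/3)*(2 + 27*sqrt(3) + sqrt(-4 + 729*(-sqrt(3) - 2/27)^2))^(1/3) + 2/(2 + 27*sqrt(3) + sqrt(-4 + 729*(-sqrt(3) - 2/27)^2))^(1/3))/12) + C2*exp(y*(-2^(2/3)*(2 + 27*sqrt(3) + sqrt(-4 + (2 + 27*sqrt(3))^2))^(1/3) - 2*2^(1/3)/(2 + 27*sqrt(3) + sqrt(-4 + (2 + 27*sqrt(3))^2))^(1/3) + 4)/12)*cos(2^(1/3)*sqrt(3)*y*(-2^(1/3)*(2 + 27*sqrt(3) + sqrt(-4 + 729*(-sqrt(3) - 2/27)^2))^(1/3) + 2/(2 + 27*sqrt(3) + sqrt(-4 + 729*(-sqrt(3) - 2/27)^2))^(1/3))/12) + C3*exp(y*(2*2^(1/3)/(2 + 27*sqrt(3) + sqrt(-4 + (2 + 27*sqrt(3))^2))^(1/3) + 2 + 2^(2/3)*(2 + 27*sqrt(3) + sqrt(-4 + (2 + 27*sqrt(3))^2))^(1/3))/6) + sqrt(3)*y^2 - sqrt(6)*y/3 - 2


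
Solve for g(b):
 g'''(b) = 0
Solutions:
 g(b) = C1 + C2*b + C3*b^2


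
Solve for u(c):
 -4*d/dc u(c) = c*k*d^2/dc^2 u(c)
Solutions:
 u(c) = C1 + c^(((re(k) - 4)*re(k) + im(k)^2)/(re(k)^2 + im(k)^2))*(C2*sin(4*log(c)*Abs(im(k))/(re(k)^2 + im(k)^2)) + C3*cos(4*log(c)*im(k)/(re(k)^2 + im(k)^2)))


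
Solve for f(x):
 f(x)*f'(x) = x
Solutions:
 f(x) = -sqrt(C1 + x^2)
 f(x) = sqrt(C1 + x^2)


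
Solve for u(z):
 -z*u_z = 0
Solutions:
 u(z) = C1


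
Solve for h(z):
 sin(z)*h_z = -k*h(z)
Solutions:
 h(z) = C1*exp(k*(-log(cos(z) - 1) + log(cos(z) + 1))/2)


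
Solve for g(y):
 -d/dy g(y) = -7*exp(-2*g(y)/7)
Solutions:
 g(y) = 7*log(-sqrt(C1 + 7*y)) - 7*log(7) + 7*log(14)/2
 g(y) = 7*log(C1 + 7*y)/2 - 7*log(7) + 7*log(14)/2


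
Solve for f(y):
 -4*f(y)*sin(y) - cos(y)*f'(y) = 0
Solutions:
 f(y) = C1*cos(y)^4


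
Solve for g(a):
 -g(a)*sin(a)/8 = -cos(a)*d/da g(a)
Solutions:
 g(a) = C1/cos(a)^(1/8)


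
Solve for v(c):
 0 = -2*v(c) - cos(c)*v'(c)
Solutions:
 v(c) = C1*(sin(c) - 1)/(sin(c) + 1)


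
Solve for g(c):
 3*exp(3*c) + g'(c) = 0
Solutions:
 g(c) = C1 - exp(3*c)


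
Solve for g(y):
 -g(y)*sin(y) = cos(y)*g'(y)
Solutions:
 g(y) = C1*cos(y)


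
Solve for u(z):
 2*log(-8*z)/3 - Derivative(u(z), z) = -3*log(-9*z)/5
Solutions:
 u(z) = C1 + 19*z*log(-z)/15 + z*(-19/15 + log(3)/5 + log(12))


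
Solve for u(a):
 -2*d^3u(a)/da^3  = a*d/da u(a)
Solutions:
 u(a) = C1 + Integral(C2*airyai(-2^(2/3)*a/2) + C3*airybi(-2^(2/3)*a/2), a)


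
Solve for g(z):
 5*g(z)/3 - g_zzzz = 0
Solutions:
 g(z) = C1*exp(-3^(3/4)*5^(1/4)*z/3) + C2*exp(3^(3/4)*5^(1/4)*z/3) + C3*sin(3^(3/4)*5^(1/4)*z/3) + C4*cos(3^(3/4)*5^(1/4)*z/3)


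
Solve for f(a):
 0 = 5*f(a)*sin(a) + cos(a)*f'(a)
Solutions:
 f(a) = C1*cos(a)^5


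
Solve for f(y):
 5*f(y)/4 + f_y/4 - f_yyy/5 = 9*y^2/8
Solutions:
 f(y) = C1*exp(-15^(1/3)*y*(15^(1/3)/(sqrt(2010) + 45)^(1/3) + (sqrt(2010) + 45)^(1/3))/12)*sin(3^(1/6)*5^(1/3)*y*(-3^(2/3)*(sqrt(2010) + 45)^(1/3) + 3*5^(1/3)/(sqrt(2010) + 45)^(1/3))/12) + C2*exp(-15^(1/3)*y*(15^(1/3)/(sqrt(2010) + 45)^(1/3) + (sqrt(2010) + 45)^(1/3))/12)*cos(3^(1/6)*5^(1/3)*y*(-3^(2/3)*(sqrt(2010) + 45)^(1/3) + 3*5^(1/3)/(sqrt(2010) + 45)^(1/3))/12) + C3*exp(15^(1/3)*y*(15^(1/3)/(sqrt(2010) + 45)^(1/3) + (sqrt(2010) + 45)^(1/3))/6) + 9*y^2/10 - 9*y/25 + 9/125


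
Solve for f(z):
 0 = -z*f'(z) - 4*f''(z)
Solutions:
 f(z) = C1 + C2*erf(sqrt(2)*z/4)


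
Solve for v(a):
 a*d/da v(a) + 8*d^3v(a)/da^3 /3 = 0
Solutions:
 v(a) = C1 + Integral(C2*airyai(-3^(1/3)*a/2) + C3*airybi(-3^(1/3)*a/2), a)


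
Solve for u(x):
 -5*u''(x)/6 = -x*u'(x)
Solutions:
 u(x) = C1 + C2*erfi(sqrt(15)*x/5)


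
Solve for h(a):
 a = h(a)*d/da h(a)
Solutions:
 h(a) = -sqrt(C1 + a^2)
 h(a) = sqrt(C1 + a^2)


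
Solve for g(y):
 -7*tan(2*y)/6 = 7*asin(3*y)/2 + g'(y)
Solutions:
 g(y) = C1 - 7*y*asin(3*y)/2 - 7*sqrt(1 - 9*y^2)/6 + 7*log(cos(2*y))/12


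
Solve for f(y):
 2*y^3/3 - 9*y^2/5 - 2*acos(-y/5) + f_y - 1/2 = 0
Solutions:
 f(y) = C1 - y^4/6 + 3*y^3/5 + 2*y*acos(-y/5) + y/2 + 2*sqrt(25 - y^2)


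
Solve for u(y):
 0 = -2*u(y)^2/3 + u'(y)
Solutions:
 u(y) = -3/(C1 + 2*y)


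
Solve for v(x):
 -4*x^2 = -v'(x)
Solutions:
 v(x) = C1 + 4*x^3/3


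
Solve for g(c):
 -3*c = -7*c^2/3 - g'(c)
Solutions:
 g(c) = C1 - 7*c^3/9 + 3*c^2/2


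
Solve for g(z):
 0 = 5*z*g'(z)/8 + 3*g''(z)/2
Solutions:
 g(z) = C1 + C2*erf(sqrt(30)*z/12)


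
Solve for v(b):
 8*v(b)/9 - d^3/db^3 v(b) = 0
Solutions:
 v(b) = C3*exp(2*3^(1/3)*b/3) + (C1*sin(3^(5/6)*b/3) + C2*cos(3^(5/6)*b/3))*exp(-3^(1/3)*b/3)


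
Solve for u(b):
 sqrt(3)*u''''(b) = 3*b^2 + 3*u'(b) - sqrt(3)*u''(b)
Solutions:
 u(b) = C1 + C2*exp(-2^(1/3)*sqrt(3)*b*(-2/(9 + sqrt(85))^(1/3) + 2^(1/3)*(9 + sqrt(85))^(1/3))/12)*sin(2^(1/3)*b*(2/(9 + sqrt(85))^(1/3) + 2^(1/3)*(9 + sqrt(85))^(1/3))/4) + C3*exp(-2^(1/3)*sqrt(3)*b*(-2/(9 + sqrt(85))^(1/3) + 2^(1/3)*(9 + sqrt(85))^(1/3))/12)*cos(2^(1/3)*b*(2/(9 + sqrt(85))^(1/3) + 2^(1/3)*(9 + sqrt(85))^(1/3))/4) + C4*exp(2^(1/3)*sqrt(3)*b*(-2/(9 + sqrt(85))^(1/3) + 2^(1/3)*(9 + sqrt(85))^(1/3))/6) - b^3/3 - sqrt(3)*b^2/3 - 2*b/3


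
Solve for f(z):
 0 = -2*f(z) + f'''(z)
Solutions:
 f(z) = C3*exp(2^(1/3)*z) + (C1*sin(2^(1/3)*sqrt(3)*z/2) + C2*cos(2^(1/3)*sqrt(3)*z/2))*exp(-2^(1/3)*z/2)


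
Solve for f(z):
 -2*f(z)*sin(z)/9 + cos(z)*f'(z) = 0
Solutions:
 f(z) = C1/cos(z)^(2/9)


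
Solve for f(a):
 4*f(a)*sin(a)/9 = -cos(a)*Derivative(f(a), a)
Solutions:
 f(a) = C1*cos(a)^(4/9)


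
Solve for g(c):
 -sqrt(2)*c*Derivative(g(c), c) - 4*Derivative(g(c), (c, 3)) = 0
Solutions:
 g(c) = C1 + Integral(C2*airyai(-sqrt(2)*c/2) + C3*airybi(-sqrt(2)*c/2), c)


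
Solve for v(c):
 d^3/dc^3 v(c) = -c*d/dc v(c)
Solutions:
 v(c) = C1 + Integral(C2*airyai(-c) + C3*airybi(-c), c)


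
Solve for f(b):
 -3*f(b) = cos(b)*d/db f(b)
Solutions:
 f(b) = C1*(sin(b) - 1)^(3/2)/(sin(b) + 1)^(3/2)


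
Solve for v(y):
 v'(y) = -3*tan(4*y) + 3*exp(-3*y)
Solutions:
 v(y) = C1 - 3*log(tan(4*y)^2 + 1)/8 - exp(-3*y)


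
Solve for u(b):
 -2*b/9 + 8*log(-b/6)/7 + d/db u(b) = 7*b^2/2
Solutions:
 u(b) = C1 + 7*b^3/6 + b^2/9 - 8*b*log(-b)/7 + 8*b*(1 + log(6))/7


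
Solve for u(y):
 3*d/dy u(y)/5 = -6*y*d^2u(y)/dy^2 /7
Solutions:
 u(y) = C1 + C2*y^(3/10)


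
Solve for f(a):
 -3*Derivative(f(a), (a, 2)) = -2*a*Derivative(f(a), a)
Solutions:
 f(a) = C1 + C2*erfi(sqrt(3)*a/3)


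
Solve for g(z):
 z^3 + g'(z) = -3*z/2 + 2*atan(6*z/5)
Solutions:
 g(z) = C1 - z^4/4 - 3*z^2/4 + 2*z*atan(6*z/5) - 5*log(36*z^2 + 25)/6


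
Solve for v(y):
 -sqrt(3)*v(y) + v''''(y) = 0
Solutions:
 v(y) = C1*exp(-3^(1/8)*y) + C2*exp(3^(1/8)*y) + C3*sin(3^(1/8)*y) + C4*cos(3^(1/8)*y)


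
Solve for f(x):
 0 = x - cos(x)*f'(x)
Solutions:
 f(x) = C1 + Integral(x/cos(x), x)


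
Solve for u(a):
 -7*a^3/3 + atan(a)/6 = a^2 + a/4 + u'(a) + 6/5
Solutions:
 u(a) = C1 - 7*a^4/12 - a^3/3 - a^2/8 + a*atan(a)/6 - 6*a/5 - log(a^2 + 1)/12


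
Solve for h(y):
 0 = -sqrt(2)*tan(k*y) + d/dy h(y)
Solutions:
 h(y) = C1 + sqrt(2)*Piecewise((-log(cos(k*y))/k, Ne(k, 0)), (0, True))


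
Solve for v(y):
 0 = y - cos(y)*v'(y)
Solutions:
 v(y) = C1 + Integral(y/cos(y), y)


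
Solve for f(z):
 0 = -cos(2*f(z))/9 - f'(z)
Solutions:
 z/9 - log(sin(2*f(z)) - 1)/4 + log(sin(2*f(z)) + 1)/4 = C1


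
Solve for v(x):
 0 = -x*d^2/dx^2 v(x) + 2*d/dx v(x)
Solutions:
 v(x) = C1 + C2*x^3


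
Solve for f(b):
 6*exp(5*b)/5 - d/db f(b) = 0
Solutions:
 f(b) = C1 + 6*exp(5*b)/25


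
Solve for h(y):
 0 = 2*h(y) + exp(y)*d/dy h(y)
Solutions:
 h(y) = C1*exp(2*exp(-y))


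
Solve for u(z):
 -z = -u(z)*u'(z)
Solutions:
 u(z) = -sqrt(C1 + z^2)
 u(z) = sqrt(C1 + z^2)


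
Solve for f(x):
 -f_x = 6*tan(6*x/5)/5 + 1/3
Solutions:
 f(x) = C1 - x/3 + log(cos(6*x/5))


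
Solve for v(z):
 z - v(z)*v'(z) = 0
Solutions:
 v(z) = -sqrt(C1 + z^2)
 v(z) = sqrt(C1 + z^2)


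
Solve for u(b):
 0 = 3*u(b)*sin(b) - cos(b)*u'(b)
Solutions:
 u(b) = C1/cos(b)^3


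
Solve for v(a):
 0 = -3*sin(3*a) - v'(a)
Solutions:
 v(a) = C1 + cos(3*a)


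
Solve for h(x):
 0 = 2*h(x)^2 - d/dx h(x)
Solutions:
 h(x) = -1/(C1 + 2*x)


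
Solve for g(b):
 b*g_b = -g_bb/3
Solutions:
 g(b) = C1 + C2*erf(sqrt(6)*b/2)


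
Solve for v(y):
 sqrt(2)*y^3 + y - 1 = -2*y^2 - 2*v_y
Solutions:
 v(y) = C1 - sqrt(2)*y^4/8 - y^3/3 - y^2/4 + y/2


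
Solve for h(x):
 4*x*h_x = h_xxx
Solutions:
 h(x) = C1 + Integral(C2*airyai(2^(2/3)*x) + C3*airybi(2^(2/3)*x), x)


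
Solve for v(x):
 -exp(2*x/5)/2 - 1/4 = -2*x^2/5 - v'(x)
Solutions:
 v(x) = C1 - 2*x^3/15 + x/4 + 5*exp(2*x/5)/4


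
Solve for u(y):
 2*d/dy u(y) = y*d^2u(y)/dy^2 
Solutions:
 u(y) = C1 + C2*y^3


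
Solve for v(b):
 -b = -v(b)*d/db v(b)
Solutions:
 v(b) = -sqrt(C1 + b^2)
 v(b) = sqrt(C1 + b^2)


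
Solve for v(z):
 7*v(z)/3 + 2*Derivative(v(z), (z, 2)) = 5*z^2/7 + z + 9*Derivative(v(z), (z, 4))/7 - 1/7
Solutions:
 v(z) = C1*exp(-sqrt(21)*z/3) + C2*exp(sqrt(21)*z/3) + C3*sin(sqrt(7)*z/3) + C4*cos(sqrt(7)*z/3) + 15*z^2/49 + 3*z/7 - 201/343


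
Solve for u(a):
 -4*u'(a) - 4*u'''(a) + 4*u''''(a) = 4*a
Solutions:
 u(a) = C1 + C2*exp(a*(-2^(2/3)*(3*sqrt(93) + 29)^(1/3) - 2*2^(1/3)/(3*sqrt(93) + 29)^(1/3) + 4)/12)*sin(2^(1/3)*sqrt(3)*a*(-2^(1/3)*(3*sqrt(93) + 29)^(1/3) + 2/(3*sqrt(93) + 29)^(1/3))/12) + C3*exp(a*(-2^(2/3)*(3*sqrt(93) + 29)^(1/3) - 2*2^(1/3)/(3*sqrt(93) + 29)^(1/3) + 4)/12)*cos(2^(1/3)*sqrt(3)*a*(-2^(1/3)*(3*sqrt(93) + 29)^(1/3) + 2/(3*sqrt(93) + 29)^(1/3))/12) + C4*exp(a*(2*2^(1/3)/(3*sqrt(93) + 29)^(1/3) + 2 + 2^(2/3)*(3*sqrt(93) + 29)^(1/3))/6) - a^2/2


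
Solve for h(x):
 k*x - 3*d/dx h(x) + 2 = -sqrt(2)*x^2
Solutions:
 h(x) = C1 + k*x^2/6 + sqrt(2)*x^3/9 + 2*x/3


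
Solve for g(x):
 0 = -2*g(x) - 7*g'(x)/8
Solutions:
 g(x) = C1*exp(-16*x/7)


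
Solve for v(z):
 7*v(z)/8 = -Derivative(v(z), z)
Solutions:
 v(z) = C1*exp(-7*z/8)


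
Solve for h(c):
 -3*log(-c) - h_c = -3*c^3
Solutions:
 h(c) = C1 + 3*c^4/4 - 3*c*log(-c) + 3*c


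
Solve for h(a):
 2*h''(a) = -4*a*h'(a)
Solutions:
 h(a) = C1 + C2*erf(a)


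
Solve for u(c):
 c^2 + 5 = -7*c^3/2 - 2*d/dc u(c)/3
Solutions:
 u(c) = C1 - 21*c^4/16 - c^3/2 - 15*c/2


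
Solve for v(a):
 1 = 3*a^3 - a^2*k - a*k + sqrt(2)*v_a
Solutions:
 v(a) = C1 - 3*sqrt(2)*a^4/8 + sqrt(2)*a^3*k/6 + sqrt(2)*a^2*k/4 + sqrt(2)*a/2


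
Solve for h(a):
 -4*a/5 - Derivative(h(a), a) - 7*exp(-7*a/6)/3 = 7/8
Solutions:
 h(a) = C1 - 2*a^2/5 - 7*a/8 + 2*exp(-7*a/6)


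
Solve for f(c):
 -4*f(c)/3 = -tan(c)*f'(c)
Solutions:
 f(c) = C1*sin(c)^(4/3)


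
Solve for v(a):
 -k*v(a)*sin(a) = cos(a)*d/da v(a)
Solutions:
 v(a) = C1*exp(k*log(cos(a)))


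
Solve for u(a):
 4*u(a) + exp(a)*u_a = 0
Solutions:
 u(a) = C1*exp(4*exp(-a))


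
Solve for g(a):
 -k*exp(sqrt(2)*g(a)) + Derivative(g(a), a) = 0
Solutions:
 g(a) = sqrt(2)*(2*log(-1/(C1 + a*k)) - log(2))/4


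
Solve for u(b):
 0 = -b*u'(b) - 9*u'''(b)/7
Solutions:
 u(b) = C1 + Integral(C2*airyai(-21^(1/3)*b/3) + C3*airybi(-21^(1/3)*b/3), b)


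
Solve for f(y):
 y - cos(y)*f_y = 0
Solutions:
 f(y) = C1 + Integral(y/cos(y), y)


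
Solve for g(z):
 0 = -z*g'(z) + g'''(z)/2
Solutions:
 g(z) = C1 + Integral(C2*airyai(2^(1/3)*z) + C3*airybi(2^(1/3)*z), z)


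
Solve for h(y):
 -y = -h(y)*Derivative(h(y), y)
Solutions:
 h(y) = -sqrt(C1 + y^2)
 h(y) = sqrt(C1 + y^2)


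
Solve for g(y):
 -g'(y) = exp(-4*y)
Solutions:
 g(y) = C1 + exp(-4*y)/4


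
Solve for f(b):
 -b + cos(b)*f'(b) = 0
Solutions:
 f(b) = C1 + Integral(b/cos(b), b)


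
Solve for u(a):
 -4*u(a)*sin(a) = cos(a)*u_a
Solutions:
 u(a) = C1*cos(a)^4


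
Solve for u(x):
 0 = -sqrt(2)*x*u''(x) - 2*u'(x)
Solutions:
 u(x) = C1 + C2*x^(1 - sqrt(2))


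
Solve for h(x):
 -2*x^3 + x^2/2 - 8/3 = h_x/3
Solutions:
 h(x) = C1 - 3*x^4/2 + x^3/2 - 8*x


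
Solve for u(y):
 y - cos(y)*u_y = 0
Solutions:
 u(y) = C1 + Integral(y/cos(y), y)


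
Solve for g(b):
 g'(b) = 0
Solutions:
 g(b) = C1


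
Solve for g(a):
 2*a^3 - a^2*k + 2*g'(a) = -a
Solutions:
 g(a) = C1 - a^4/4 + a^3*k/6 - a^2/4


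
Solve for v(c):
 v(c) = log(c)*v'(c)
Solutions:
 v(c) = C1*exp(li(c))


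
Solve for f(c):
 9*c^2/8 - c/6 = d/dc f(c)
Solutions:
 f(c) = C1 + 3*c^3/8 - c^2/12


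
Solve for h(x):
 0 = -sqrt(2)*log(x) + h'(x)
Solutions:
 h(x) = C1 + sqrt(2)*x*log(x) - sqrt(2)*x


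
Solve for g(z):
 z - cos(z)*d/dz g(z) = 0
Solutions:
 g(z) = C1 + Integral(z/cos(z), z)


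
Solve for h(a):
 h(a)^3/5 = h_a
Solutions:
 h(a) = -sqrt(10)*sqrt(-1/(C1 + a))/2
 h(a) = sqrt(10)*sqrt(-1/(C1 + a))/2


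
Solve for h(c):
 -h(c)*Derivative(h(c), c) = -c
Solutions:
 h(c) = -sqrt(C1 + c^2)
 h(c) = sqrt(C1 + c^2)


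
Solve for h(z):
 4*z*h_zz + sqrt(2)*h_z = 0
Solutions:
 h(z) = C1 + C2*z^(1 - sqrt(2)/4)


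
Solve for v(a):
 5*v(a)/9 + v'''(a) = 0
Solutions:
 v(a) = C3*exp(-15^(1/3)*a/3) + (C1*sin(3^(5/6)*5^(1/3)*a/6) + C2*cos(3^(5/6)*5^(1/3)*a/6))*exp(15^(1/3)*a/6)


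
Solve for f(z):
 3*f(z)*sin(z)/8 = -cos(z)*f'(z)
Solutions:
 f(z) = C1*cos(z)^(3/8)


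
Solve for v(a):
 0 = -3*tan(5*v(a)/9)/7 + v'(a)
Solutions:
 v(a) = -9*asin(C1*exp(5*a/21))/5 + 9*pi/5
 v(a) = 9*asin(C1*exp(5*a/21))/5


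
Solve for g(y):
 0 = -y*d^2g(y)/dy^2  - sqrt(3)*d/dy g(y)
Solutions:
 g(y) = C1 + C2*y^(1 - sqrt(3))


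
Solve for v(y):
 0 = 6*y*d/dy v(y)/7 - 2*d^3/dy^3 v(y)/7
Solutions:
 v(y) = C1 + Integral(C2*airyai(3^(1/3)*y) + C3*airybi(3^(1/3)*y), y)


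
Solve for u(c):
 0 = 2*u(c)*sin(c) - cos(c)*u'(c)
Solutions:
 u(c) = C1/cos(c)^2


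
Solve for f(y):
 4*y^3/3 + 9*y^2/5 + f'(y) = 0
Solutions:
 f(y) = C1 - y^4/3 - 3*y^3/5


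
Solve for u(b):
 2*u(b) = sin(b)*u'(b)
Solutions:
 u(b) = C1*(cos(b) - 1)/(cos(b) + 1)


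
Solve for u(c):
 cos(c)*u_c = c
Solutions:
 u(c) = C1 + Integral(c/cos(c), c)


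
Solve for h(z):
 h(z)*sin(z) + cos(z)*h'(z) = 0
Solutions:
 h(z) = C1*cos(z)


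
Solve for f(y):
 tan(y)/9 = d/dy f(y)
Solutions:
 f(y) = C1 - log(cos(y))/9


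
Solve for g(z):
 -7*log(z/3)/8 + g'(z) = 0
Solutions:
 g(z) = C1 + 7*z*log(z)/8 - 7*z*log(3)/8 - 7*z/8


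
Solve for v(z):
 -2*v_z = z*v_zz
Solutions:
 v(z) = C1 + C2/z


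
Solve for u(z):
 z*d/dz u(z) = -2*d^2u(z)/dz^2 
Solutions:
 u(z) = C1 + C2*erf(z/2)


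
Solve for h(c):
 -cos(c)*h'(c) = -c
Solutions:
 h(c) = C1 + Integral(c/cos(c), c)


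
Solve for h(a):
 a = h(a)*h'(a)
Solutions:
 h(a) = -sqrt(C1 + a^2)
 h(a) = sqrt(C1 + a^2)


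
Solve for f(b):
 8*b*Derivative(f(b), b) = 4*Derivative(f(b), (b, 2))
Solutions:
 f(b) = C1 + C2*erfi(b)


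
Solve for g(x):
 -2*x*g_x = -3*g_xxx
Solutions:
 g(x) = C1 + Integral(C2*airyai(2^(1/3)*3^(2/3)*x/3) + C3*airybi(2^(1/3)*3^(2/3)*x/3), x)


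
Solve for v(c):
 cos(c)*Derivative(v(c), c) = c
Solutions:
 v(c) = C1 + Integral(c/cos(c), c)


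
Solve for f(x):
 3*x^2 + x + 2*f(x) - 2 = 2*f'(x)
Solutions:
 f(x) = C1*exp(x) - 3*x^2/2 - 7*x/2 - 5/2


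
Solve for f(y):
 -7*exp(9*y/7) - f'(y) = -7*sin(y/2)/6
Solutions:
 f(y) = C1 - 49*exp(9*y/7)/9 - 7*cos(y/2)/3


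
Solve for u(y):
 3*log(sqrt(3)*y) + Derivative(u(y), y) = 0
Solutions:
 u(y) = C1 - 3*y*log(y) - 3*y*log(3)/2 + 3*y


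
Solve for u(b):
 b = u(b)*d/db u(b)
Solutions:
 u(b) = -sqrt(C1 + b^2)
 u(b) = sqrt(C1 + b^2)


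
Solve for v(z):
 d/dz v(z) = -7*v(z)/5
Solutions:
 v(z) = C1*exp(-7*z/5)


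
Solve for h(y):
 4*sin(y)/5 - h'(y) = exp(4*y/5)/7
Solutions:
 h(y) = C1 - 5*exp(4*y/5)/28 - 4*cos(y)/5


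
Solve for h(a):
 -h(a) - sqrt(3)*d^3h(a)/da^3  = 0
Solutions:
 h(a) = C3*exp(-3^(5/6)*a/3) + (C1*sin(3^(1/3)*a/2) + C2*cos(3^(1/3)*a/2))*exp(3^(5/6)*a/6)


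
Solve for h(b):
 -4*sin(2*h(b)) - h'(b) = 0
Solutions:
 h(b) = pi - acos((-C1 - exp(16*b))/(C1 - exp(16*b)))/2
 h(b) = acos((-C1 - exp(16*b))/(C1 - exp(16*b)))/2


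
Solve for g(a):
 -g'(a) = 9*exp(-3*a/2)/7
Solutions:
 g(a) = C1 + 6*exp(-3*a/2)/7


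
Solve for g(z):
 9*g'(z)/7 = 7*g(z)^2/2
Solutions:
 g(z) = -18/(C1 + 49*z)


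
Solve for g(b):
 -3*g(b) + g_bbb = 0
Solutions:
 g(b) = C3*exp(3^(1/3)*b) + (C1*sin(3^(5/6)*b/2) + C2*cos(3^(5/6)*b/2))*exp(-3^(1/3)*b/2)


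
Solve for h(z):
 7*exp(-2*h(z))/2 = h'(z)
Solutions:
 h(z) = log(-sqrt(C1 + 7*z))
 h(z) = log(C1 + 7*z)/2


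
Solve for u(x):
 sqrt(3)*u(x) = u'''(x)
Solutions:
 u(x) = C3*exp(3^(1/6)*x) + (C1*sin(3^(2/3)*x/2) + C2*cos(3^(2/3)*x/2))*exp(-3^(1/6)*x/2)


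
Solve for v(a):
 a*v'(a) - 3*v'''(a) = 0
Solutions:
 v(a) = C1 + Integral(C2*airyai(3^(2/3)*a/3) + C3*airybi(3^(2/3)*a/3), a)


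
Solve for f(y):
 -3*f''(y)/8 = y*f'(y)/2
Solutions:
 f(y) = C1 + C2*erf(sqrt(6)*y/3)


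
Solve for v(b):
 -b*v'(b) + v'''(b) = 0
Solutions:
 v(b) = C1 + Integral(C2*airyai(b) + C3*airybi(b), b)


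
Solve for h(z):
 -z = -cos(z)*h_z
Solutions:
 h(z) = C1 + Integral(z/cos(z), z)


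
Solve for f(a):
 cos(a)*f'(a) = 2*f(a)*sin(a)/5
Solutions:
 f(a) = C1/cos(a)^(2/5)


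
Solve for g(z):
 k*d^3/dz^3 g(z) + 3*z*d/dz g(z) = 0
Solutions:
 g(z) = C1 + Integral(C2*airyai(3^(1/3)*z*(-1/k)^(1/3)) + C3*airybi(3^(1/3)*z*(-1/k)^(1/3)), z)


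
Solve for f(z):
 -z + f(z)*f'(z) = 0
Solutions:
 f(z) = -sqrt(C1 + z^2)
 f(z) = sqrt(C1 + z^2)


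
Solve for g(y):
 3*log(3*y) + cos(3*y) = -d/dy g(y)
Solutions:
 g(y) = C1 - 3*y*log(y) - 3*y*log(3) + 3*y - sin(3*y)/3


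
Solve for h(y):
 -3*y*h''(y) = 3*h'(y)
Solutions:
 h(y) = C1 + C2*log(y)


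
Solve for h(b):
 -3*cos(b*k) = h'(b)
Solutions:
 h(b) = C1 - 3*sin(b*k)/k


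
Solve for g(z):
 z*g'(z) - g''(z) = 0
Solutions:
 g(z) = C1 + C2*erfi(sqrt(2)*z/2)


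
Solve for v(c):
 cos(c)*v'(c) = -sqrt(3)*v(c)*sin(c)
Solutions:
 v(c) = C1*cos(c)^(sqrt(3))


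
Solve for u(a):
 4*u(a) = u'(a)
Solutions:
 u(a) = C1*exp(4*a)


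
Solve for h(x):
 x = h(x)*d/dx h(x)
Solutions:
 h(x) = -sqrt(C1 + x^2)
 h(x) = sqrt(C1 + x^2)


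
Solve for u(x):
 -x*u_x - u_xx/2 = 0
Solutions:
 u(x) = C1 + C2*erf(x)


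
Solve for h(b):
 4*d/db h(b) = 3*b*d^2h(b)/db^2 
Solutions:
 h(b) = C1 + C2*b^(7/3)


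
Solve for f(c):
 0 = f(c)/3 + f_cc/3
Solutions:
 f(c) = C1*sin(c) + C2*cos(c)


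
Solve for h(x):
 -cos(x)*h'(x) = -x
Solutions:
 h(x) = C1 + Integral(x/cos(x), x)


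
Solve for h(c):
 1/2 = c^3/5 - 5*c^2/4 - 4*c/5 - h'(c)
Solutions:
 h(c) = C1 + c^4/20 - 5*c^3/12 - 2*c^2/5 - c/2


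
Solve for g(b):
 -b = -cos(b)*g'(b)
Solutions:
 g(b) = C1 + Integral(b/cos(b), b)


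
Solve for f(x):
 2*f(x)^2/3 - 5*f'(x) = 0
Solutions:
 f(x) = -15/(C1 + 2*x)


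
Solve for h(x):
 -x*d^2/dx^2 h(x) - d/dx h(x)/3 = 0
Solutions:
 h(x) = C1 + C2*x^(2/3)


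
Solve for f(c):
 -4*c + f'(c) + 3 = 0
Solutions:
 f(c) = C1 + 2*c^2 - 3*c


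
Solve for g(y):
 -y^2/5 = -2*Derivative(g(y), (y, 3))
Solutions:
 g(y) = C1 + C2*y + C3*y^2 + y^5/600


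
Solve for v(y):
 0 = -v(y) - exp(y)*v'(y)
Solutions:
 v(y) = C1*exp(exp(-y))


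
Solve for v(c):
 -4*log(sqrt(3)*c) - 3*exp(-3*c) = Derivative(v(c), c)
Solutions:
 v(c) = C1 - 4*c*log(c) + 2*c*(2 - log(3)) + exp(-3*c)


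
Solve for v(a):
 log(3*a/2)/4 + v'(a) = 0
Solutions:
 v(a) = C1 - a*log(a)/4 - a*log(3)/4 + a*log(2)/4 + a/4


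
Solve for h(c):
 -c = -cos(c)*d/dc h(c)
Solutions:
 h(c) = C1 + Integral(c/cos(c), c)


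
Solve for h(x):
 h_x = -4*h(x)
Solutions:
 h(x) = C1*exp(-4*x)


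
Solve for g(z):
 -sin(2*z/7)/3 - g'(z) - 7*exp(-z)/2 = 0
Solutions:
 g(z) = C1 + 7*cos(2*z/7)/6 + 7*exp(-z)/2


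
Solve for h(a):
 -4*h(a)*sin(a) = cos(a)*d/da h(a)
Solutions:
 h(a) = C1*cos(a)^4


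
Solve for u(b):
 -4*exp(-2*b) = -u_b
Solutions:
 u(b) = C1 - 2*exp(-2*b)


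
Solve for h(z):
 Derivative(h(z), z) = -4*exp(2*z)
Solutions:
 h(z) = C1 - 2*exp(2*z)


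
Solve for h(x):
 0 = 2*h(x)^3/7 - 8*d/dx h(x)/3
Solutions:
 h(x) = -sqrt(14)*sqrt(-1/(C1 + 3*x))
 h(x) = sqrt(14)*sqrt(-1/(C1 + 3*x))


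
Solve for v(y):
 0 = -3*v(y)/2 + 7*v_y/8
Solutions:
 v(y) = C1*exp(12*y/7)


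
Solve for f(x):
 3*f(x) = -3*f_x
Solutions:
 f(x) = C1*exp(-x)


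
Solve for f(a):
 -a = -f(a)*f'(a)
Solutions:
 f(a) = -sqrt(C1 + a^2)
 f(a) = sqrt(C1 + a^2)


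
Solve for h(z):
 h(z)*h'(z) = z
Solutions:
 h(z) = -sqrt(C1 + z^2)
 h(z) = sqrt(C1 + z^2)


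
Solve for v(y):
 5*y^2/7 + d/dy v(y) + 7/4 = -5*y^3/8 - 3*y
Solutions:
 v(y) = C1 - 5*y^4/32 - 5*y^3/21 - 3*y^2/2 - 7*y/4


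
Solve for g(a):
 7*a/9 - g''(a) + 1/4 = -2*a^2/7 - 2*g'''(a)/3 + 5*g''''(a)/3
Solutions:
 g(a) = C1 + C2*a + a^4/42 + 73*a^3/378 + 53*a^2/1512 + (C3*sin(sqrt(14)*a/5) + C4*cos(sqrt(14)*a/5))*exp(a/5)


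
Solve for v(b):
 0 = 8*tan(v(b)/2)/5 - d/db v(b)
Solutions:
 v(b) = -2*asin(C1*exp(4*b/5)) + 2*pi
 v(b) = 2*asin(C1*exp(4*b/5))


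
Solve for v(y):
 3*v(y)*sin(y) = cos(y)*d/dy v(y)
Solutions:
 v(y) = C1/cos(y)^3


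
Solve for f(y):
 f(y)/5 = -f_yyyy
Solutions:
 f(y) = (C1*sin(sqrt(2)*5^(3/4)*y/10) + C2*cos(sqrt(2)*5^(3/4)*y/10))*exp(-sqrt(2)*5^(3/4)*y/10) + (C3*sin(sqrt(2)*5^(3/4)*y/10) + C4*cos(sqrt(2)*5^(3/4)*y/10))*exp(sqrt(2)*5^(3/4)*y/10)


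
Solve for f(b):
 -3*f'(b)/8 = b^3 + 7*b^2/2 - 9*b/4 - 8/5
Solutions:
 f(b) = C1 - 2*b^4/3 - 28*b^3/9 + 3*b^2 + 64*b/15


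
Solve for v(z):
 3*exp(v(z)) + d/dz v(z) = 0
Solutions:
 v(z) = log(1/(C1 + 3*z))


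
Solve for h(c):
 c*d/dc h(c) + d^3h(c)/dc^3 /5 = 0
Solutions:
 h(c) = C1 + Integral(C2*airyai(-5^(1/3)*c) + C3*airybi(-5^(1/3)*c), c)


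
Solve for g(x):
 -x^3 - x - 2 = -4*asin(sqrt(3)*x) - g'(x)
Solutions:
 g(x) = C1 + x^4/4 + x^2/2 - 4*x*asin(sqrt(3)*x) + 2*x - 4*sqrt(3)*sqrt(1 - 3*x^2)/3


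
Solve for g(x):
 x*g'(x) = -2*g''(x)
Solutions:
 g(x) = C1 + C2*erf(x/2)


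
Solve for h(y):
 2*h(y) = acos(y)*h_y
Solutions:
 h(y) = C1*exp(2*Integral(1/acos(y), y))


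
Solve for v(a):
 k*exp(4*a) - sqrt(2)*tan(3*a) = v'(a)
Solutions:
 v(a) = C1 + k*exp(4*a)/4 + sqrt(2)*log(cos(3*a))/3


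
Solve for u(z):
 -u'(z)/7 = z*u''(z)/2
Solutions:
 u(z) = C1 + C2*z^(5/7)


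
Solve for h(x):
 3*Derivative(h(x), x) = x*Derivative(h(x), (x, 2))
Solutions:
 h(x) = C1 + C2*x^4


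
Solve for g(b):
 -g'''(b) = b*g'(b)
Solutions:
 g(b) = C1 + Integral(C2*airyai(-b) + C3*airybi(-b), b)


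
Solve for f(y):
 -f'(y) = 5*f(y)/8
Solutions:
 f(y) = C1*exp(-5*y/8)


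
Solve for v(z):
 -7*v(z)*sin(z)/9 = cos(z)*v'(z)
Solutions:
 v(z) = C1*cos(z)^(7/9)


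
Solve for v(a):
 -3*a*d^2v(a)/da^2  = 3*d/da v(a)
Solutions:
 v(a) = C1 + C2*log(a)


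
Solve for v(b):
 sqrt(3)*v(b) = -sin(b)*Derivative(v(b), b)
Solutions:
 v(b) = C1*(cos(b) + 1)^(sqrt(3)/2)/(cos(b) - 1)^(sqrt(3)/2)


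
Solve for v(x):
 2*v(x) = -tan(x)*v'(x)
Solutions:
 v(x) = C1/sin(x)^2


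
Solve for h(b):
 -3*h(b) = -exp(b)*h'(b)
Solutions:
 h(b) = C1*exp(-3*exp(-b))


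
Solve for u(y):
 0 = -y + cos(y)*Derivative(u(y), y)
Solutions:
 u(y) = C1 + Integral(y/cos(y), y)


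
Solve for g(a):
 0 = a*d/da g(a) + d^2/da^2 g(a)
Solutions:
 g(a) = C1 + C2*erf(sqrt(2)*a/2)


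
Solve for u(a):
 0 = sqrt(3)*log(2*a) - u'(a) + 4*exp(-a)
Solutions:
 u(a) = C1 + sqrt(3)*a*log(a) + sqrt(3)*a*(-1 + log(2)) - 4*exp(-a)


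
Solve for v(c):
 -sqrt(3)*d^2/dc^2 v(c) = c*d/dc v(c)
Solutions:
 v(c) = C1 + C2*erf(sqrt(2)*3^(3/4)*c/6)


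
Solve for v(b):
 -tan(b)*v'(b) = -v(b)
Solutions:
 v(b) = C1*sin(b)


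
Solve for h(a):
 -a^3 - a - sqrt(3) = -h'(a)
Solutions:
 h(a) = C1 + a^4/4 + a^2/2 + sqrt(3)*a


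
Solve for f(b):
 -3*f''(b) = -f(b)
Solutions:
 f(b) = C1*exp(-sqrt(3)*b/3) + C2*exp(sqrt(3)*b/3)


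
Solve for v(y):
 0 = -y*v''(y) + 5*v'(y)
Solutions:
 v(y) = C1 + C2*y^6


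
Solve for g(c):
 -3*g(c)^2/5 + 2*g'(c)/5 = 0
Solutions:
 g(c) = -2/(C1 + 3*c)


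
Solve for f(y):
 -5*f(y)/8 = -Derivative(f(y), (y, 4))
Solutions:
 f(y) = C1*exp(-10^(1/4)*y/2) + C2*exp(10^(1/4)*y/2) + C3*sin(10^(1/4)*y/2) + C4*cos(10^(1/4)*y/2)


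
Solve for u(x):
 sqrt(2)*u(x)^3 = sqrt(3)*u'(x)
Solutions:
 u(x) = -sqrt(6)*sqrt(-1/(C1 + sqrt(6)*x))/2
 u(x) = sqrt(6)*sqrt(-1/(C1 + sqrt(6)*x))/2


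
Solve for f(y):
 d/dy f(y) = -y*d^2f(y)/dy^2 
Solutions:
 f(y) = C1 + C2*log(y)


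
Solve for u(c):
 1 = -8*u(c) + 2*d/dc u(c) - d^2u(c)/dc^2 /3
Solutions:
 u(c) = (C1*sin(sqrt(15)*c) + C2*cos(sqrt(15)*c))*exp(3*c) - 1/8


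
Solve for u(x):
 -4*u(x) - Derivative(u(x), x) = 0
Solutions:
 u(x) = C1*exp(-4*x)


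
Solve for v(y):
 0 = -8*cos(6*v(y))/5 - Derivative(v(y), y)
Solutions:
 8*y/5 - log(sin(6*v(y)) - 1)/12 + log(sin(6*v(y)) + 1)/12 = C1


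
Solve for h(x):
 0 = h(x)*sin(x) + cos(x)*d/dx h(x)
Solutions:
 h(x) = C1*cos(x)


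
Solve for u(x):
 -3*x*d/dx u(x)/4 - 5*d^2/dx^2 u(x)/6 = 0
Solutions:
 u(x) = C1 + C2*erf(3*sqrt(5)*x/10)


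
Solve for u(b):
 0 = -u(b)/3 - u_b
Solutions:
 u(b) = C1*exp(-b/3)


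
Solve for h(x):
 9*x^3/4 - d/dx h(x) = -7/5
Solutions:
 h(x) = C1 + 9*x^4/16 + 7*x/5


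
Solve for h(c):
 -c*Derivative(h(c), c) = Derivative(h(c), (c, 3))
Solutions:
 h(c) = C1 + Integral(C2*airyai(-c) + C3*airybi(-c), c)


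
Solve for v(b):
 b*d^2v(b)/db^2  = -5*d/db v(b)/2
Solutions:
 v(b) = C1 + C2/b^(3/2)


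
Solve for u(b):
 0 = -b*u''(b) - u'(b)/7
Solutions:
 u(b) = C1 + C2*b^(6/7)


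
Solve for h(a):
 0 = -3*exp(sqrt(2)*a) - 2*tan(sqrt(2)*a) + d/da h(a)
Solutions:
 h(a) = C1 + 3*sqrt(2)*exp(sqrt(2)*a)/2 - sqrt(2)*log(cos(sqrt(2)*a))


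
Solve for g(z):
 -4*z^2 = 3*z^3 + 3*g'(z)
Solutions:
 g(z) = C1 - z^4/4 - 4*z^3/9


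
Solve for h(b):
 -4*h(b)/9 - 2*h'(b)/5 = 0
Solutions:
 h(b) = C1*exp(-10*b/9)


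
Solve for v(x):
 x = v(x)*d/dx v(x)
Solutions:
 v(x) = -sqrt(C1 + x^2)
 v(x) = sqrt(C1 + x^2)


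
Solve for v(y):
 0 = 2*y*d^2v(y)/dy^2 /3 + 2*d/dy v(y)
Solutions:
 v(y) = C1 + C2/y^2


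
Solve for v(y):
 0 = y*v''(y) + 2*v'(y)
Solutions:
 v(y) = C1 + C2/y


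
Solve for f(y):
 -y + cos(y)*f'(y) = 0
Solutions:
 f(y) = C1 + Integral(y/cos(y), y)


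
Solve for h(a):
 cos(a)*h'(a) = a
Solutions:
 h(a) = C1 + Integral(a/cos(a), a)


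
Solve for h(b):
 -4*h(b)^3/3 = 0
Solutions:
 h(b) = 0


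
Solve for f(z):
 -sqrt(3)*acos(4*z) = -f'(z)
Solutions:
 f(z) = C1 + sqrt(3)*(z*acos(4*z) - sqrt(1 - 16*z^2)/4)


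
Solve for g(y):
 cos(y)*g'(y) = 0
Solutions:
 g(y) = C1


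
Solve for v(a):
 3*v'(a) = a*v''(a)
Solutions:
 v(a) = C1 + C2*a^4


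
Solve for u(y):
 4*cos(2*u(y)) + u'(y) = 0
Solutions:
 u(y) = -asin((C1 + exp(16*y))/(C1 - exp(16*y)))/2 + pi/2
 u(y) = asin((C1 + exp(16*y))/(C1 - exp(16*y)))/2


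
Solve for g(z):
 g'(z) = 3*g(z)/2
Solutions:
 g(z) = C1*exp(3*z/2)


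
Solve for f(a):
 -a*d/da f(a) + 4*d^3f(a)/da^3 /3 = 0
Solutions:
 f(a) = C1 + Integral(C2*airyai(6^(1/3)*a/2) + C3*airybi(6^(1/3)*a/2), a)


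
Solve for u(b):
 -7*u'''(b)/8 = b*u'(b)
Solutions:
 u(b) = C1 + Integral(C2*airyai(-2*7^(2/3)*b/7) + C3*airybi(-2*7^(2/3)*b/7), b)


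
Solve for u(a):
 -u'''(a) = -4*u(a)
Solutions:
 u(a) = C3*exp(2^(2/3)*a) + (C1*sin(2^(2/3)*sqrt(3)*a/2) + C2*cos(2^(2/3)*sqrt(3)*a/2))*exp(-2^(2/3)*a/2)


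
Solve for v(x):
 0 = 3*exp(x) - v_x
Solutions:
 v(x) = C1 + 3*exp(x)


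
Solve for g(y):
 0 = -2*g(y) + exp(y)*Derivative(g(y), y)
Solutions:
 g(y) = C1*exp(-2*exp(-y))


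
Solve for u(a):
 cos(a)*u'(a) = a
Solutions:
 u(a) = C1 + Integral(a/cos(a), a)


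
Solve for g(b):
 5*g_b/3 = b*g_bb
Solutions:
 g(b) = C1 + C2*b^(8/3)


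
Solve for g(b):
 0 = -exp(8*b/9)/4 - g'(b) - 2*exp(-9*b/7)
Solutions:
 g(b) = C1 - 9*exp(8*b/9)/32 + 14*exp(-9*b/7)/9


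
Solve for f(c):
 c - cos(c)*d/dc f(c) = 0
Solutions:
 f(c) = C1 + Integral(c/cos(c), c)


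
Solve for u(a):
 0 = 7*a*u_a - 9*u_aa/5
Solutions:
 u(a) = C1 + C2*erfi(sqrt(70)*a/6)


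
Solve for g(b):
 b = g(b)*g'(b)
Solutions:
 g(b) = -sqrt(C1 + b^2)
 g(b) = sqrt(C1 + b^2)


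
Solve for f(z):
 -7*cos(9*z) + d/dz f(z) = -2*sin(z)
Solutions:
 f(z) = C1 + 7*sin(9*z)/9 + 2*cos(z)


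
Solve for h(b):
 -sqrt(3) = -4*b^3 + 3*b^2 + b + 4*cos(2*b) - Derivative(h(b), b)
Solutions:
 h(b) = C1 - b^4 + b^3 + b^2/2 + sqrt(3)*b + 2*sin(2*b)


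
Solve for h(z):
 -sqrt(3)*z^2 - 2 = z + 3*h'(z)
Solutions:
 h(z) = C1 - sqrt(3)*z^3/9 - z^2/6 - 2*z/3


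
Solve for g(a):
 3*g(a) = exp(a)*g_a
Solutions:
 g(a) = C1*exp(-3*exp(-a))


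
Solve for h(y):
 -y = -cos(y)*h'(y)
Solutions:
 h(y) = C1 + Integral(y/cos(y), y)


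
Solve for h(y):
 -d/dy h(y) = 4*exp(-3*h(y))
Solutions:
 h(y) = log(C1 - 12*y)/3
 h(y) = log((-3^(1/3) - 3^(5/6)*I)*(C1 - 4*y)^(1/3)/2)
 h(y) = log((-3^(1/3) + 3^(5/6)*I)*(C1 - 4*y)^(1/3)/2)


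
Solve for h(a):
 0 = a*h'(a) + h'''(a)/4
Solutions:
 h(a) = C1 + Integral(C2*airyai(-2^(2/3)*a) + C3*airybi(-2^(2/3)*a), a)


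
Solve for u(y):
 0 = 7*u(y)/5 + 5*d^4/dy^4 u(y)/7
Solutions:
 u(y) = (C1*sin(sqrt(70)*y/10) + C2*cos(sqrt(70)*y/10))*exp(-sqrt(70)*y/10) + (C3*sin(sqrt(70)*y/10) + C4*cos(sqrt(70)*y/10))*exp(sqrt(70)*y/10)


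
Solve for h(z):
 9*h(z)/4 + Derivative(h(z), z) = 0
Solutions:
 h(z) = C1*exp(-9*z/4)


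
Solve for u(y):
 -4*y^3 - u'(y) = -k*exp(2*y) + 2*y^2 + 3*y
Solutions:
 u(y) = C1 + k*exp(2*y)/2 - y^4 - 2*y^3/3 - 3*y^2/2


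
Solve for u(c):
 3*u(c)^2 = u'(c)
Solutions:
 u(c) = -1/(C1 + 3*c)


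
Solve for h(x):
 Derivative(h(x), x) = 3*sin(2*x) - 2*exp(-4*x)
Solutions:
 h(x) = C1 - 3*cos(2*x)/2 + exp(-4*x)/2


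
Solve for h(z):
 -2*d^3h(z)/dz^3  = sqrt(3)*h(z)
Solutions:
 h(z) = C3*exp(-2^(2/3)*3^(1/6)*z/2) + (C1*sin(6^(2/3)*z/4) + C2*cos(6^(2/3)*z/4))*exp(2^(2/3)*3^(1/6)*z/4)


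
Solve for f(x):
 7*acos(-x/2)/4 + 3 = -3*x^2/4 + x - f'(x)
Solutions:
 f(x) = C1 - x^3/4 + x^2/2 - 7*x*acos(-x/2)/4 - 3*x - 7*sqrt(4 - x^2)/4


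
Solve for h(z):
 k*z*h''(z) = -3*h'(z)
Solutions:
 h(z) = C1 + z^(((re(k) - 3)*re(k) + im(k)^2)/(re(k)^2 + im(k)^2))*(C2*sin(3*log(z)*Abs(im(k))/(re(k)^2 + im(k)^2)) + C3*cos(3*log(z)*im(k)/(re(k)^2 + im(k)^2)))


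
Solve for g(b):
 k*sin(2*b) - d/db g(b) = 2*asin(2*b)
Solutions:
 g(b) = C1 - 2*b*asin(2*b) - k*cos(2*b)/2 - sqrt(1 - 4*b^2)


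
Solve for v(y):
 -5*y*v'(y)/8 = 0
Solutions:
 v(y) = C1


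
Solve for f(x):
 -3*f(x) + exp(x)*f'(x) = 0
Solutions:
 f(x) = C1*exp(-3*exp(-x))


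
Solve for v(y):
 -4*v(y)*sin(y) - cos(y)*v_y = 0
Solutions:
 v(y) = C1*cos(y)^4


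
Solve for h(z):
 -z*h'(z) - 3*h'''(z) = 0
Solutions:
 h(z) = C1 + Integral(C2*airyai(-3^(2/3)*z/3) + C3*airybi(-3^(2/3)*z/3), z)


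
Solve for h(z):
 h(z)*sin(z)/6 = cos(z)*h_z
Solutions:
 h(z) = C1/cos(z)^(1/6)


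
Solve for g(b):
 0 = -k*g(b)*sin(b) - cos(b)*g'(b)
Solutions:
 g(b) = C1*exp(k*log(cos(b)))


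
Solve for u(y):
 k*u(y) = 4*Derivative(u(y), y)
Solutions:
 u(y) = C1*exp(k*y/4)


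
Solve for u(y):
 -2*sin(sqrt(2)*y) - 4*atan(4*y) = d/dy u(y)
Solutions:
 u(y) = C1 - 4*y*atan(4*y) + log(16*y^2 + 1)/2 + sqrt(2)*cos(sqrt(2)*y)
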